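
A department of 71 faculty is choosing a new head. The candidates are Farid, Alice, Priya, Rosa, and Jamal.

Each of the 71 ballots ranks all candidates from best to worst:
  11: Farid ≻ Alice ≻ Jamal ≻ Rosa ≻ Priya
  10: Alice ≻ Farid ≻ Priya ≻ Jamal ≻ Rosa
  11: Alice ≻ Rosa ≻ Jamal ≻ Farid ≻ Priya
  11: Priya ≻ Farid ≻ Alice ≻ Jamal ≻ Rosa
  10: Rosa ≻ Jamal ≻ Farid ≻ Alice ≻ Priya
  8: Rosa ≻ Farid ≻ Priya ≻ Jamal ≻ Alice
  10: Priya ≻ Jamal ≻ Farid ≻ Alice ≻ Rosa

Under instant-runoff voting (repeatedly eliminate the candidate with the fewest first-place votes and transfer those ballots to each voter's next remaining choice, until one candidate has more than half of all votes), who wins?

Round 1: Farid 11, Alice 21, Priya 21, Rosa 18, Jamal 0. Jamal eliminated.
Round 2: Farid 11, Alice 21, Priya 21, Rosa 18. Farid eliminated.
Round 3: Alice 32, Priya 21, Rosa 18. Rosa eliminated.
Round 4: Alice 42, Priya 29. Alice has a majority (≥36).

Alice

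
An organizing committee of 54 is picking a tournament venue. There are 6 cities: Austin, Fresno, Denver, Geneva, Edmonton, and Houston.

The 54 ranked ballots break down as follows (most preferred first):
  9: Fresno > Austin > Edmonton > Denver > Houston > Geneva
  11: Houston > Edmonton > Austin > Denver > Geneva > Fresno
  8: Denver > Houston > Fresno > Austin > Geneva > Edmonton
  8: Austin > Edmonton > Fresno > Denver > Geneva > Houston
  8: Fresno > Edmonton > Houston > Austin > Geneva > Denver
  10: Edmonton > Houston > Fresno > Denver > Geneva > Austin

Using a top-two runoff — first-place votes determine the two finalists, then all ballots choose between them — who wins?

Round 1 first-place votes: Austin 8, Fresno 17, Denver 8, Geneva 0, Edmonton 10, Houston 11. Fresno and Houston advance.
Runoff: Fresno is ranked above Houston on 25 ballots, Houston above Fresno on 29.

Houston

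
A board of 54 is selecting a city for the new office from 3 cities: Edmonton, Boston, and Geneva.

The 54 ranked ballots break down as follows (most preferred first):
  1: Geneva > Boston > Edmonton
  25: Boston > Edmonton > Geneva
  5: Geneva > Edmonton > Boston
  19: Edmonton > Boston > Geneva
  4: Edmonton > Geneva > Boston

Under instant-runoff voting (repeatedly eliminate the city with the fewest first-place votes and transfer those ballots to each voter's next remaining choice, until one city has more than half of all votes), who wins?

Round 1: Edmonton 23, Boston 25, Geneva 6. Geneva eliminated.
Round 2: Edmonton 28, Boston 26. Edmonton has a majority (≥28).

Edmonton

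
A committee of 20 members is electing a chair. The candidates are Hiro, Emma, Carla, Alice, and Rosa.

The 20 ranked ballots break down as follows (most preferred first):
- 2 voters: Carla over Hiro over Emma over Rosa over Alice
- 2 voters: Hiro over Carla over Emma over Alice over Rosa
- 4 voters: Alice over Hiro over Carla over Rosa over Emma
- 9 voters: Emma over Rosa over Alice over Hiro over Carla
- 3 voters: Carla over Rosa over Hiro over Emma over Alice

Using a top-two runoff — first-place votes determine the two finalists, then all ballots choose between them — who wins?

Carla

Round 1 first-place votes: Hiro 2, Emma 9, Carla 5, Alice 4, Rosa 0. Emma and Carla advance.
Runoff: Emma is ranked above Carla on 9 ballots, Carla above Emma on 11.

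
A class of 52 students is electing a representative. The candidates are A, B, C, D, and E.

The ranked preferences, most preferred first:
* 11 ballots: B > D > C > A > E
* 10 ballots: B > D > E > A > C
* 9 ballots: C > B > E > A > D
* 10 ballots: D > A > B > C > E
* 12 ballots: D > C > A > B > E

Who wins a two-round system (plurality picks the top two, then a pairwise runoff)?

Round 1 first-place votes: A 0, B 21, C 9, D 22, E 0. D and B advance.
Runoff: D is ranked above B on 22 ballots, B above D on 30.

B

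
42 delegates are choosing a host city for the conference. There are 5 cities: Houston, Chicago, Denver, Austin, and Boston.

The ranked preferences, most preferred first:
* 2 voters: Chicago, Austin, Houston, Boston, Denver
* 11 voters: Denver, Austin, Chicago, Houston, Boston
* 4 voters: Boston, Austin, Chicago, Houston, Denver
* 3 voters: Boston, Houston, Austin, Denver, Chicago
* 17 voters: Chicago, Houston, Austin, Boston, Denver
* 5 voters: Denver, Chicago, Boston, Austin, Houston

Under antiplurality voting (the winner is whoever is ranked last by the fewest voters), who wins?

Austin

Last-place votes: Houston 5, Chicago 3, Denver 23, Austin 0, Boston 11.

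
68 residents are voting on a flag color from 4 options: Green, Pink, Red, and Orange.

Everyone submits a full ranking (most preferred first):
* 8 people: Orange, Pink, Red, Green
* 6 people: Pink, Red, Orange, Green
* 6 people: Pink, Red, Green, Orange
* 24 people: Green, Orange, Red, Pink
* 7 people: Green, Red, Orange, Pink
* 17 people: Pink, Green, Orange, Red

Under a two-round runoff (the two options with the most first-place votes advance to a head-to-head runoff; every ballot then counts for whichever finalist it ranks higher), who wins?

Round 1 first-place votes: Green 31, Pink 29, Red 0, Orange 8. Green and Pink advance.
Runoff: Green is ranked above Pink on 31 ballots, Pink above Green on 37.

Pink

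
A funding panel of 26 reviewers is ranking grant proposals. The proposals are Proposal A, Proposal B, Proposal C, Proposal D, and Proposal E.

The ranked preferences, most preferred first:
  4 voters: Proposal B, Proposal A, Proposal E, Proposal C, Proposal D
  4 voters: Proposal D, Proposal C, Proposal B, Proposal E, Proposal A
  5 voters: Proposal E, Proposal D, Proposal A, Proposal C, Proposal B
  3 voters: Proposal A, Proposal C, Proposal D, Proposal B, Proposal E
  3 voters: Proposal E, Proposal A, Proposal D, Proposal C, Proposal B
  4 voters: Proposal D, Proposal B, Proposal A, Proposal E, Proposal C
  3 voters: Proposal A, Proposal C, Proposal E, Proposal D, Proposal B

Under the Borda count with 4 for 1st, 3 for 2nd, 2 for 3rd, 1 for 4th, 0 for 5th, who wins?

Proposal A: 4×3 + 4×0 + 5×2 + 3×4 + 3×3 + 4×2 + 3×4 = 63
Proposal B: 4×4 + 4×2 + 5×0 + 3×1 + 3×0 + 4×3 + 3×0 = 39
Proposal C: 4×1 + 4×3 + 5×1 + 3×3 + 3×1 + 4×0 + 3×3 = 42
Proposal D: 4×0 + 4×4 + 5×3 + 3×2 + 3×2 + 4×4 + 3×1 = 62
Proposal E: 4×2 + 4×1 + 5×4 + 3×0 + 3×4 + 4×1 + 3×2 = 54

Proposal A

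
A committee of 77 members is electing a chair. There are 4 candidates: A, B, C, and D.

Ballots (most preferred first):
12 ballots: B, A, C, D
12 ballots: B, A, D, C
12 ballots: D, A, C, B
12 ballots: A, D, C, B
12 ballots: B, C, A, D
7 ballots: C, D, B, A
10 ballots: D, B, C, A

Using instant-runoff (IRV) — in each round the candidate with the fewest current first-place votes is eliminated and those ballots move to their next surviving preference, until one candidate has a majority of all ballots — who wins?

Round 1: A 12, B 36, C 7, D 22. C eliminated.
Round 2: A 12, B 36, D 29. A eliminated.
Round 3: B 36, D 41. D has a majority (≥39).

D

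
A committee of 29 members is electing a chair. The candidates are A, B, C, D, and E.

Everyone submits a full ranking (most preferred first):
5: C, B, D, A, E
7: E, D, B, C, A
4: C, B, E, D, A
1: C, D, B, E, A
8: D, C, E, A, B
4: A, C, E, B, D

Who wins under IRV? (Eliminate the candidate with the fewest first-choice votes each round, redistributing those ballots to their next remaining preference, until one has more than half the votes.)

Round 1: A 4, B 0, C 10, D 8, E 7. B eliminated.
Round 2: A 4, C 10, D 8, E 7. A eliminated.
Round 3: C 14, D 8, E 7. E eliminated.
Round 4: C 14, D 15. D has a majority (≥15).

D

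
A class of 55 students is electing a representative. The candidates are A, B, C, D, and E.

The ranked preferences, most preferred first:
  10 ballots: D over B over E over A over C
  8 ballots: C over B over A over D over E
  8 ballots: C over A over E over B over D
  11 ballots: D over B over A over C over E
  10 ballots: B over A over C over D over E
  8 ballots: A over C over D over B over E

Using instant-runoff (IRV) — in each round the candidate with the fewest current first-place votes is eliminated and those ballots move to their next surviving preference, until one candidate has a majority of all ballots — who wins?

C

Round 1: A 8, B 10, C 16, D 21, E 0. E eliminated.
Round 2: A 8, B 10, C 16, D 21. A eliminated.
Round 3: B 10, C 24, D 21. B eliminated.
Round 4: C 34, D 21. C has a majority (≥28).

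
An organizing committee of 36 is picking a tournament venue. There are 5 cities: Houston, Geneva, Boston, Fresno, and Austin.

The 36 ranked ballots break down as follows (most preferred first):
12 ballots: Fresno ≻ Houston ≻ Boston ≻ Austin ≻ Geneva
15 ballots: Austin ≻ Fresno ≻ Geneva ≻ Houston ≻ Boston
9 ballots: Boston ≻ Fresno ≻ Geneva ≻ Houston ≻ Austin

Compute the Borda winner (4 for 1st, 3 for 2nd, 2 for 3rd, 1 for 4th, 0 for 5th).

Houston: 12×3 + 15×1 + 9×1 = 60
Geneva: 12×0 + 15×2 + 9×2 = 48
Boston: 12×2 + 15×0 + 9×4 = 60
Fresno: 12×4 + 15×3 + 9×3 = 120
Austin: 12×1 + 15×4 + 9×0 = 72

Fresno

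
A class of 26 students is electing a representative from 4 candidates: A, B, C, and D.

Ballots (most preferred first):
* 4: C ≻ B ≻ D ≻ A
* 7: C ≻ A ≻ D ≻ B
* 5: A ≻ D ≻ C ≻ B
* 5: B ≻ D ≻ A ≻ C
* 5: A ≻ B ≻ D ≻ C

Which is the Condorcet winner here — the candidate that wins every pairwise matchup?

A vs B: 17–9
A vs C: 15–11
A vs D: 17–9
A beats every other candidate.

A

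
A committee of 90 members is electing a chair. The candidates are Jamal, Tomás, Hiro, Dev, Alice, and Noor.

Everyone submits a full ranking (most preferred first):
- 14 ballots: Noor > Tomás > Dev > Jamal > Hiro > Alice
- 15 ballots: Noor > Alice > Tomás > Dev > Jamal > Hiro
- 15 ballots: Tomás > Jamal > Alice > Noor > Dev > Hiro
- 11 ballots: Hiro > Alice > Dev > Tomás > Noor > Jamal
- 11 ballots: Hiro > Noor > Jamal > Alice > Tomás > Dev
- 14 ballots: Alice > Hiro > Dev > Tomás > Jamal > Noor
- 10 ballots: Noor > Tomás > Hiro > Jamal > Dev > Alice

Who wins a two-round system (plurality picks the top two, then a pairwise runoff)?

Noor

Round 1 first-place votes: Jamal 0, Tomás 15, Hiro 22, Dev 0, Alice 14, Noor 39. Noor and Hiro advance.
Runoff: Noor is ranked above Hiro on 54 ballots, Hiro above Noor on 36.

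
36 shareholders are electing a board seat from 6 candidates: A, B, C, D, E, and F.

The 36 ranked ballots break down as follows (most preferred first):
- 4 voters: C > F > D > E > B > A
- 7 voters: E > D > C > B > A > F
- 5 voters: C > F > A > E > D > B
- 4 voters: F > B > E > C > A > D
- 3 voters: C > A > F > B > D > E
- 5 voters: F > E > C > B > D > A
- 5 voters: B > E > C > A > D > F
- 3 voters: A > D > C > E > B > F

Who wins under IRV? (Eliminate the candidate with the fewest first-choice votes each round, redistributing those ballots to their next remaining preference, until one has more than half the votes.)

Round 1: A 3, B 5, C 12, D 0, E 7, F 9. D eliminated.
Round 2: A 3, B 5, C 12, E 7, F 9. A eliminated.
Round 3: B 5, C 15, E 7, F 9. B eliminated.
Round 4: C 15, E 12, F 9. F eliminated.
Round 5: C 15, E 21. E has a majority (≥19).

E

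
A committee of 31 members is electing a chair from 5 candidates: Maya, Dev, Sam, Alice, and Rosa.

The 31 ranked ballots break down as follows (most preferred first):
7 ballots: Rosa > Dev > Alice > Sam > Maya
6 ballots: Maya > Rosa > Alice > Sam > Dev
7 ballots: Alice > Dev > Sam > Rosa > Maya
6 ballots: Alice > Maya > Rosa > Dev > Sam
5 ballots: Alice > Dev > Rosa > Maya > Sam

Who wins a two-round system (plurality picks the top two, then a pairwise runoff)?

Alice

Round 1 first-place votes: Maya 6, Dev 0, Sam 0, Alice 18, Rosa 7. Alice and Rosa advance.
Runoff: Alice is ranked above Rosa on 18 ballots, Rosa above Alice on 13.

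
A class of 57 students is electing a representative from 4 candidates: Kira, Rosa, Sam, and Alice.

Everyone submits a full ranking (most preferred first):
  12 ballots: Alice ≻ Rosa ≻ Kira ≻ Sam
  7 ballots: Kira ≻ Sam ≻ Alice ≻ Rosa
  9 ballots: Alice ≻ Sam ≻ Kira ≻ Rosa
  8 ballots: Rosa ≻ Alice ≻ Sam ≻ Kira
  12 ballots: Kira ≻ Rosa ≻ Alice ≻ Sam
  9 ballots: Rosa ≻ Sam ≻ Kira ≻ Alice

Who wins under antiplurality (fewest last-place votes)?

Last-place votes: Kira 8, Rosa 16, Sam 24, Alice 9.

Kira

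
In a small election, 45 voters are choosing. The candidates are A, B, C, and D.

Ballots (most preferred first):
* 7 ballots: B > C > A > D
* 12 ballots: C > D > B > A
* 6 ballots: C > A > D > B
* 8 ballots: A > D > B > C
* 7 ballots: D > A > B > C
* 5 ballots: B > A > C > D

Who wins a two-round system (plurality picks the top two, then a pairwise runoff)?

B

Round 1 first-place votes: A 8, B 12, C 18, D 7. C and B advance.
Runoff: C is ranked above B on 18 ballots, B above C on 27.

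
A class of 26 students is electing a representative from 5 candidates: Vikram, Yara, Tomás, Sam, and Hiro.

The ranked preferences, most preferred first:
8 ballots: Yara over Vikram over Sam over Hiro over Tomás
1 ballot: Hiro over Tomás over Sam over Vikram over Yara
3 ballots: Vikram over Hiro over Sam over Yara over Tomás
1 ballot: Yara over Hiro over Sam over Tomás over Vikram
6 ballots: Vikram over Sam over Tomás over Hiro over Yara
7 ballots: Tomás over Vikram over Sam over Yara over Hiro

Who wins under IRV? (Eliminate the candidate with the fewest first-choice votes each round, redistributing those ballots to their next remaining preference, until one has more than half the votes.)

Round 1: Vikram 9, Yara 9, Tomás 7, Sam 0, Hiro 1. Sam eliminated.
Round 2: Vikram 9, Yara 9, Tomás 7, Hiro 1. Hiro eliminated.
Round 3: Vikram 9, Yara 9, Tomás 8. Tomás eliminated.
Round 4: Vikram 17, Yara 9. Vikram has a majority (≥14).

Vikram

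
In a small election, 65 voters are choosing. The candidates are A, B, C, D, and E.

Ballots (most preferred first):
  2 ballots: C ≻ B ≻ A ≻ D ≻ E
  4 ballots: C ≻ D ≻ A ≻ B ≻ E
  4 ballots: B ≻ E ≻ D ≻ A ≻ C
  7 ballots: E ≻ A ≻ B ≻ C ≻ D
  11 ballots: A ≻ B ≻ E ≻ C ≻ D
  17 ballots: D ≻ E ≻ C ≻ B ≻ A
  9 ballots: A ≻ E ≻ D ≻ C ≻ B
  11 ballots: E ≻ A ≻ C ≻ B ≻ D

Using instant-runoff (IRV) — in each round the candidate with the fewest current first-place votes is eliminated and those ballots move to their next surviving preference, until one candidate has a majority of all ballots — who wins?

E

Round 1: A 20, B 4, C 6, D 17, E 18. B eliminated.
Round 2: A 20, C 6, D 17, E 22. C eliminated.
Round 3: A 22, D 21, E 22. D eliminated.
Round 4: A 26, E 39. E has a majority (≥33).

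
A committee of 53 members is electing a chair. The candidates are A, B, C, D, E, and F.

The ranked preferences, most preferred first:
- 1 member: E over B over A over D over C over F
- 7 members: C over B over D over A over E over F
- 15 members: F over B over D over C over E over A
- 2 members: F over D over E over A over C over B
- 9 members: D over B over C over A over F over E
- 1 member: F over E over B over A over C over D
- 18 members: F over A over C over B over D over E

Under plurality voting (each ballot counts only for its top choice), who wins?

First-place votes: A 0, B 0, C 7, D 9, E 1, F 36.

F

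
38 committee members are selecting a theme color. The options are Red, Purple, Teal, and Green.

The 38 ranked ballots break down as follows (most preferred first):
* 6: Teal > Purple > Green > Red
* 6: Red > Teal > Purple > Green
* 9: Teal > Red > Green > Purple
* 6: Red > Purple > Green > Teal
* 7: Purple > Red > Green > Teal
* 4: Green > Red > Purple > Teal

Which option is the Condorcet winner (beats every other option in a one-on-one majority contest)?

Red vs Purple: 25–13
Red vs Teal: 23–15
Red vs Green: 28–10
Red beats every other option.

Red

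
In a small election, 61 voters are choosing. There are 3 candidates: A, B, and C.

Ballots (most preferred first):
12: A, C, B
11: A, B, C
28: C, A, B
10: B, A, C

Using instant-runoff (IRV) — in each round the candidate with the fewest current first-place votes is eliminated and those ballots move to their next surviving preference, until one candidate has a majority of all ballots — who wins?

Round 1: A 23, B 10, C 28. B eliminated.
Round 2: A 33, C 28. A has a majority (≥31).

A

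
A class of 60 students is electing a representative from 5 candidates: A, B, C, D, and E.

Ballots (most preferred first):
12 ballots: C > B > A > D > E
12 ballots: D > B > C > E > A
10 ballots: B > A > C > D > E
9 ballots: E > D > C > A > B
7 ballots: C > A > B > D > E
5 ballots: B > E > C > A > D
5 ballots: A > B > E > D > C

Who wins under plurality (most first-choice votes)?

C

First-place votes: A 5, B 15, C 19, D 12, E 9.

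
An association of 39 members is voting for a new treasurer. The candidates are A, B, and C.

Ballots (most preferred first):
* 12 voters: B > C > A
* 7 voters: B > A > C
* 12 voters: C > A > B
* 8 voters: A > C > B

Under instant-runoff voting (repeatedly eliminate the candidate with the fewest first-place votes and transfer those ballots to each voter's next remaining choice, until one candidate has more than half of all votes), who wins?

Round 1: A 8, B 19, C 12. A eliminated.
Round 2: B 19, C 20. C has a majority (≥20).

C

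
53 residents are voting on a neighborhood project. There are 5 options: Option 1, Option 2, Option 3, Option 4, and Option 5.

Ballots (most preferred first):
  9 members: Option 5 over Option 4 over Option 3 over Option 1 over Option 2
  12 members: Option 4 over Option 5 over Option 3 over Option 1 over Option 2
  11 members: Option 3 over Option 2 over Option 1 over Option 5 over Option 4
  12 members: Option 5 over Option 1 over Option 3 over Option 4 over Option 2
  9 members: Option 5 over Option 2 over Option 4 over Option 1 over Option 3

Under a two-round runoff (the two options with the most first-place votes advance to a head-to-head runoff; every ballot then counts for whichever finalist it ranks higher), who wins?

Option 5

Round 1 first-place votes: Option 1 0, Option 2 0, Option 3 11, Option 4 12, Option 5 30. Option 5 and Option 4 advance.
Runoff: Option 5 is ranked above Option 4 on 41 ballots, Option 4 above Option 5 on 12.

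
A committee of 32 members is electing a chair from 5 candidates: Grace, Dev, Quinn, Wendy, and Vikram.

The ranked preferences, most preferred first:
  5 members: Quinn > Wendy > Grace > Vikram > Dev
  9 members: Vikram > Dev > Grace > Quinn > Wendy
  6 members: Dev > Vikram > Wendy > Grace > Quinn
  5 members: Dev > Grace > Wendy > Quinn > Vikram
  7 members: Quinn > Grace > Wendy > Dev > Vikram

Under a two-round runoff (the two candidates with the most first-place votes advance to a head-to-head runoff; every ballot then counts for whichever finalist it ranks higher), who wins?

Dev

Round 1 first-place votes: Grace 0, Dev 11, Quinn 12, Wendy 0, Vikram 9. Quinn and Dev advance.
Runoff: Quinn is ranked above Dev on 12 ballots, Dev above Quinn on 20.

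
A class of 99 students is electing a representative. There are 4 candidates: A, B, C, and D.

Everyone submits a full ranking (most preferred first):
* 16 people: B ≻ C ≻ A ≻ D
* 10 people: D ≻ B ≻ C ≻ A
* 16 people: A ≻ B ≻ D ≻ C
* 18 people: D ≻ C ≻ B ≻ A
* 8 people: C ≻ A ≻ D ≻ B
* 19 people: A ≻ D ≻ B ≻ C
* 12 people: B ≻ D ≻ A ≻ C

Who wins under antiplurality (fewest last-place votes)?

Last-place votes: A 28, B 8, C 47, D 16.

B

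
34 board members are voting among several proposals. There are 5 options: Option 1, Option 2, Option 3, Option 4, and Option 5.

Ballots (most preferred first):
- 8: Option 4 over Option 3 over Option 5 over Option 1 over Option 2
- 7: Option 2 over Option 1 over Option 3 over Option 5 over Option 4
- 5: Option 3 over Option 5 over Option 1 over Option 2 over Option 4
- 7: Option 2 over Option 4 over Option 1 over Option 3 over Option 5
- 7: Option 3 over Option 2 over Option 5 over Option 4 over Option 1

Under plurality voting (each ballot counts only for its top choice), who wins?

Option 2

First-place votes: Option 1 0, Option 2 14, Option 3 12, Option 4 8, Option 5 0.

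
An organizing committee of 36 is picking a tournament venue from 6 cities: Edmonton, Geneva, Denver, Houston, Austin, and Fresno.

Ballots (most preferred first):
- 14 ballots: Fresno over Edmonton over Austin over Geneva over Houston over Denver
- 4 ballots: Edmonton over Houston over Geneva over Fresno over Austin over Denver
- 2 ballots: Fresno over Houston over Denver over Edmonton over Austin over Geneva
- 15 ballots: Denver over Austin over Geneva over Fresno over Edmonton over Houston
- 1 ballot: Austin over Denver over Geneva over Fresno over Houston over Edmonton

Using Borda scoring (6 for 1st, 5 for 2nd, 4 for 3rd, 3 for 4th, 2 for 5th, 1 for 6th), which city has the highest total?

Fresno

Edmonton: 14×5 + 4×6 + 2×3 + 15×2 + 1×1 = 131
Geneva: 14×3 + 4×4 + 2×1 + 15×4 + 1×4 = 124
Denver: 14×1 + 4×1 + 2×4 + 15×6 + 1×5 = 121
Houston: 14×2 + 4×5 + 2×5 + 15×1 + 1×2 = 75
Austin: 14×4 + 4×2 + 2×2 + 15×5 + 1×6 = 149
Fresno: 14×6 + 4×3 + 2×6 + 15×3 + 1×3 = 156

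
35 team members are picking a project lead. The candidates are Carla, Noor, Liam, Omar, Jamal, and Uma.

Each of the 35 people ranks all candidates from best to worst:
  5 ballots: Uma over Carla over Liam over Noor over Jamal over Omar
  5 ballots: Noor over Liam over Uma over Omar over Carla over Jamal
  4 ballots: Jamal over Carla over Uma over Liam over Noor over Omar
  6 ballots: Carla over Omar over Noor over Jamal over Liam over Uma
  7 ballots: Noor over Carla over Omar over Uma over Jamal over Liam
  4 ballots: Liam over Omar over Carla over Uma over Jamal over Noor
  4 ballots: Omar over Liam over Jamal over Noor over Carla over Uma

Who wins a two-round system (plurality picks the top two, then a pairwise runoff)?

Carla

Round 1 first-place votes: Carla 6, Noor 12, Liam 4, Omar 4, Jamal 4, Uma 5. Noor and Carla advance.
Runoff: Noor is ranked above Carla on 16 ballots, Carla above Noor on 19.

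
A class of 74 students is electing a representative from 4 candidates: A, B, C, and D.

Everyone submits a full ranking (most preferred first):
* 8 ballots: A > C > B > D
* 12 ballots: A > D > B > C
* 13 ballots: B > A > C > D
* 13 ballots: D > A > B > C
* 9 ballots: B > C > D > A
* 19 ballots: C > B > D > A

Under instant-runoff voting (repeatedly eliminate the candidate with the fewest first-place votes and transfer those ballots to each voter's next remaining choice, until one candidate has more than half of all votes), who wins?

Round 1: A 20, B 22, C 19, D 13. D eliminated.
Round 2: A 33, B 22, C 19. C eliminated.
Round 3: A 33, B 41. B has a majority (≥38).

B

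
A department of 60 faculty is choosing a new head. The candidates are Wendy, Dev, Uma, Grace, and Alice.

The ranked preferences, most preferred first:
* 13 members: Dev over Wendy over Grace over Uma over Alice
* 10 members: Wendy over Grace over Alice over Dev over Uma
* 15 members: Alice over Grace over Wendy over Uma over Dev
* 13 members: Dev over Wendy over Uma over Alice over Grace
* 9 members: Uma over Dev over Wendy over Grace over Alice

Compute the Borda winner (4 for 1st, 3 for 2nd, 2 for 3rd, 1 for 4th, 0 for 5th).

Wendy

Wendy: 13×3 + 10×4 + 15×2 + 13×3 + 9×2 = 166
Dev: 13×4 + 10×1 + 15×0 + 13×4 + 9×3 = 141
Uma: 13×1 + 10×0 + 15×1 + 13×2 + 9×4 = 90
Grace: 13×2 + 10×3 + 15×3 + 13×0 + 9×1 = 110
Alice: 13×0 + 10×2 + 15×4 + 13×1 + 9×0 = 93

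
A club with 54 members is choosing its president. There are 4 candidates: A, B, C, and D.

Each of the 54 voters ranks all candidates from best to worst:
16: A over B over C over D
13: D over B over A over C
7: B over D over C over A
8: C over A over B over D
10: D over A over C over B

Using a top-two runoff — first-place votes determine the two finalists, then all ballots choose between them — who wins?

Round 1 first-place votes: A 16, B 7, C 8, D 23. D and A advance.
Runoff: D is ranked above A on 30 ballots, A above D on 24.

D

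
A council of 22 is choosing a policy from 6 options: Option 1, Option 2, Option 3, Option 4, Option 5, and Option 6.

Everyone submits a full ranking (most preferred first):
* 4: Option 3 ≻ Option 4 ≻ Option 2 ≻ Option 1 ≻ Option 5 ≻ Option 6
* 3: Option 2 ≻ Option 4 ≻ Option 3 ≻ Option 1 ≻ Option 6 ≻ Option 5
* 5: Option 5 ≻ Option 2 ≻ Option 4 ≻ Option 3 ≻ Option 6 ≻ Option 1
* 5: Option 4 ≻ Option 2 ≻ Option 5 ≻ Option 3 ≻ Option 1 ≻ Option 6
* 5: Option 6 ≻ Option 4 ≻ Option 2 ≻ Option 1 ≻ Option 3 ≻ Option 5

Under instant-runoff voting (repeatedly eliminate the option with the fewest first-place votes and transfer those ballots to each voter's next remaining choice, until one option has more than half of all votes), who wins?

Option 4

Round 1: Option 1 0, Option 2 3, Option 3 4, Option 4 5, Option 5 5, Option 6 5. Option 1 eliminated.
Round 2: Option 2 3, Option 3 4, Option 4 5, Option 5 5, Option 6 5. Option 2 eliminated.
Round 3: Option 3 4, Option 4 8, Option 5 5, Option 6 5. Option 3 eliminated.
Round 4: Option 4 12, Option 5 5, Option 6 5. Option 4 has a majority (≥12).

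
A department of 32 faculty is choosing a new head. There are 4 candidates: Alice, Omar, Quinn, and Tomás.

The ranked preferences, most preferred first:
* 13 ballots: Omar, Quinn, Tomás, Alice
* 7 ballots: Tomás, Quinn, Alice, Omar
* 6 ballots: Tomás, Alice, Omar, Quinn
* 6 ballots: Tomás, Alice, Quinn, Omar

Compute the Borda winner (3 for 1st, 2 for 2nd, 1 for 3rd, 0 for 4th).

Alice: 13×0 + 7×1 + 6×2 + 6×2 = 31
Omar: 13×3 + 7×0 + 6×1 + 6×0 = 45
Quinn: 13×2 + 7×2 + 6×0 + 6×1 = 46
Tomás: 13×1 + 7×3 + 6×3 + 6×3 = 70

Tomás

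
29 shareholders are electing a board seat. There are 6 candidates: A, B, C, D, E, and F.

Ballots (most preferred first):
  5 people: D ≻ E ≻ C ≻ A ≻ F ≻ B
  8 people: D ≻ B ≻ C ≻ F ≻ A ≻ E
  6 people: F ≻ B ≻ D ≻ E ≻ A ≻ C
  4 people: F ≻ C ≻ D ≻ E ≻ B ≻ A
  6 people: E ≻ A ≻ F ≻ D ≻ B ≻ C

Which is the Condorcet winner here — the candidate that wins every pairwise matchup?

F

F vs A: 18–11
F vs B: 21–8
F vs C: 16–13
F vs D: 16–13
F vs E: 18–11
F beats every other candidate.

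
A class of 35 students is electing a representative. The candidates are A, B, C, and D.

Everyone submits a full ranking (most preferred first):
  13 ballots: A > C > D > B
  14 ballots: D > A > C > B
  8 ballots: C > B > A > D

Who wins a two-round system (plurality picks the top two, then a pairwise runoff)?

Round 1 first-place votes: A 13, B 0, C 8, D 14. D and A advance.
Runoff: D is ranked above A on 14 ballots, A above D on 21.

A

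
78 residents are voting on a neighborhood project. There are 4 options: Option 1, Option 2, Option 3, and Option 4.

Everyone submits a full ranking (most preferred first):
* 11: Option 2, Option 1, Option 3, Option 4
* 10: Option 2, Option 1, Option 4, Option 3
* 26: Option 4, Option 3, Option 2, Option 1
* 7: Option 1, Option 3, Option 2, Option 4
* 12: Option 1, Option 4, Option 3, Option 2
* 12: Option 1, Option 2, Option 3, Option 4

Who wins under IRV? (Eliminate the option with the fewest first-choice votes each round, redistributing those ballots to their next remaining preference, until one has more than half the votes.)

Option 1

Round 1: Option 1 31, Option 2 21, Option 3 0, Option 4 26. Option 3 eliminated.
Round 2: Option 1 31, Option 2 21, Option 4 26. Option 2 eliminated.
Round 3: Option 1 52, Option 4 26. Option 1 has a majority (≥40).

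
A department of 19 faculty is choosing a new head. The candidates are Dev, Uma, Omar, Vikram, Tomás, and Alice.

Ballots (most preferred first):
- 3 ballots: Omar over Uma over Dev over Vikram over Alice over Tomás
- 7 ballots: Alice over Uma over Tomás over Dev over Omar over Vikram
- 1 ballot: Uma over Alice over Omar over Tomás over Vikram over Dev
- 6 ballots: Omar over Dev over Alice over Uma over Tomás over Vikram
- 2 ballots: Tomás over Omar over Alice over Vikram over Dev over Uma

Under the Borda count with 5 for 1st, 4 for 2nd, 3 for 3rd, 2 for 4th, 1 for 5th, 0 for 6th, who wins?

Dev: 3×3 + 7×2 + 1×0 + 6×4 + 2×1 = 49
Uma: 3×4 + 7×4 + 1×5 + 6×2 + 2×0 = 57
Omar: 3×5 + 7×1 + 1×3 + 6×5 + 2×4 = 63
Vikram: 3×2 + 7×0 + 1×1 + 6×0 + 2×2 = 11
Tomás: 3×0 + 7×3 + 1×2 + 6×1 + 2×5 = 39
Alice: 3×1 + 7×5 + 1×4 + 6×3 + 2×3 = 66

Alice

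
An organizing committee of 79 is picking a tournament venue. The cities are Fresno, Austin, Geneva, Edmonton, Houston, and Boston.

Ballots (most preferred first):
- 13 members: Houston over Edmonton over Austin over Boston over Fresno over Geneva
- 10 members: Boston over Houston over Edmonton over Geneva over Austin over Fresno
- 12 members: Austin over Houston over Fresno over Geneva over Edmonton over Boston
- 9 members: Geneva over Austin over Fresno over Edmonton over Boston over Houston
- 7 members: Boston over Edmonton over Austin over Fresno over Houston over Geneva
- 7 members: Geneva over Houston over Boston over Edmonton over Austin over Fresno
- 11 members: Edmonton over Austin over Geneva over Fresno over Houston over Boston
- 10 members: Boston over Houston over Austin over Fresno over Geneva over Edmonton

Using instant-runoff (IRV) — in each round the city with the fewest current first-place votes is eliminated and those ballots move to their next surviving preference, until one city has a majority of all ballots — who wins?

Round 1: Fresno 0, Austin 12, Geneva 16, Edmonton 11, Houston 13, Boston 27. Fresno eliminated.
Round 2: Austin 12, Geneva 16, Edmonton 11, Houston 13, Boston 27. Edmonton eliminated.
Round 3: Austin 23, Geneva 16, Houston 13, Boston 27. Houston eliminated.
Round 4: Austin 36, Geneva 16, Boston 27. Geneva eliminated.
Round 5: Austin 45, Boston 34. Austin has a majority (≥40).

Austin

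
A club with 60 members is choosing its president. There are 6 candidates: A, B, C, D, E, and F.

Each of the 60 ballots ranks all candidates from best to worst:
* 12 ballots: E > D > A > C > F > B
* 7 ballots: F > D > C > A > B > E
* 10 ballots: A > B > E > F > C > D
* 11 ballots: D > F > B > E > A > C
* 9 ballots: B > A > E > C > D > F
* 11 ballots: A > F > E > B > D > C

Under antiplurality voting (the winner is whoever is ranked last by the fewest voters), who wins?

Last-place votes: A 0, B 12, C 22, D 10, E 7, F 9.

A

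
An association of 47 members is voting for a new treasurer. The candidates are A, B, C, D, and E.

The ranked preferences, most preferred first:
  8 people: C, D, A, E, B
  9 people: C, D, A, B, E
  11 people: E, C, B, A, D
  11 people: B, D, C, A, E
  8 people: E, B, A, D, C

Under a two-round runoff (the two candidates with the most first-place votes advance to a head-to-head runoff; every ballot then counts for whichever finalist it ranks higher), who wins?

C

Round 1 first-place votes: A 0, B 11, C 17, D 0, E 19. E and C advance.
Runoff: E is ranked above C on 19 ballots, C above E on 28.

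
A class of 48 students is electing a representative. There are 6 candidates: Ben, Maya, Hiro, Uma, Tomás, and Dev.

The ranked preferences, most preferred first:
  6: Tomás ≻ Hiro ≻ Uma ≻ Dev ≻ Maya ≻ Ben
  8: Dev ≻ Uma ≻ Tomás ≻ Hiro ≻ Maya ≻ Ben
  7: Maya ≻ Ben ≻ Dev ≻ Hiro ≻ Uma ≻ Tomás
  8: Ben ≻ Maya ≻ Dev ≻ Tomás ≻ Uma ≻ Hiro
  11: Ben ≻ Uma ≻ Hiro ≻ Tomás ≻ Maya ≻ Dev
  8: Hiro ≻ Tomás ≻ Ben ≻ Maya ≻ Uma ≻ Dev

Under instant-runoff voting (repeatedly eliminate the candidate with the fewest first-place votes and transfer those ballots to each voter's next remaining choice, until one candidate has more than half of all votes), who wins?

Ben

Round 1: Ben 19, Maya 7, Hiro 8, Uma 0, Tomás 6, Dev 8. Uma eliminated.
Round 2: Ben 19, Maya 7, Hiro 8, Tomás 6, Dev 8. Tomás eliminated.
Round 3: Ben 19, Maya 7, Hiro 14, Dev 8. Maya eliminated.
Round 4: Ben 26, Hiro 14, Dev 8. Ben has a majority (≥25).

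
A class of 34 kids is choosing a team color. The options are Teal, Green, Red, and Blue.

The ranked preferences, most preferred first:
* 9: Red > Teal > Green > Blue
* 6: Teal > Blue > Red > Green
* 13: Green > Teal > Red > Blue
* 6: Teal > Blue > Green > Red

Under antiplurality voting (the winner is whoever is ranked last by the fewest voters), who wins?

Teal

Last-place votes: Teal 0, Green 6, Red 6, Blue 22.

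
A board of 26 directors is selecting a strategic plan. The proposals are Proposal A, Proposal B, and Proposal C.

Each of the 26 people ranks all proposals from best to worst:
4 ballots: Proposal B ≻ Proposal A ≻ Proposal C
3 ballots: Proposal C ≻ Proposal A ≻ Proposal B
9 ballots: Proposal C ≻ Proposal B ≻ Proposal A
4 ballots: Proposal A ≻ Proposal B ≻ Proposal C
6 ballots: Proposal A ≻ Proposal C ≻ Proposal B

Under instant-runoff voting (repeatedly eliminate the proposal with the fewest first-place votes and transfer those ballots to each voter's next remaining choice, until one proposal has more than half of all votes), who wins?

Proposal A

Round 1: Proposal A 10, Proposal B 4, Proposal C 12. Proposal B eliminated.
Round 2: Proposal A 14, Proposal C 12. Proposal A has a majority (≥14).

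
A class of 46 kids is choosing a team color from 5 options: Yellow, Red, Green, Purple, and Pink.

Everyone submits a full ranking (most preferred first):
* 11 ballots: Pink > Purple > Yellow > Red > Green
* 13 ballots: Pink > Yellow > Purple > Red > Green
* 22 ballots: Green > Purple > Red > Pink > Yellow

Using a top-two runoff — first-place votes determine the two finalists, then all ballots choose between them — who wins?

Round 1 first-place votes: Yellow 0, Red 0, Green 22, Purple 0, Pink 24. Pink and Green advance.
Runoff: Pink is ranked above Green on 24 ballots, Green above Pink on 22.

Pink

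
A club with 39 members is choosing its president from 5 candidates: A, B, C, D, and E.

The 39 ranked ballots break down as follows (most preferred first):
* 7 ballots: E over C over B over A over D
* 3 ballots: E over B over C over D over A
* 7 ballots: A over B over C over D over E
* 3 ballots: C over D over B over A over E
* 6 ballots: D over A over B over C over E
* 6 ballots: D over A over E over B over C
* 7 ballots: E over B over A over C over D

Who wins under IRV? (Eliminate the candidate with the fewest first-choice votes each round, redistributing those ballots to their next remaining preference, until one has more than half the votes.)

Round 1: A 7, B 0, C 3, D 12, E 17. B eliminated.
Round 2: A 7, C 3, D 12, E 17. C eliminated.
Round 3: A 7, D 15, E 17. A eliminated.
Round 4: D 22, E 17. D has a majority (≥20).

D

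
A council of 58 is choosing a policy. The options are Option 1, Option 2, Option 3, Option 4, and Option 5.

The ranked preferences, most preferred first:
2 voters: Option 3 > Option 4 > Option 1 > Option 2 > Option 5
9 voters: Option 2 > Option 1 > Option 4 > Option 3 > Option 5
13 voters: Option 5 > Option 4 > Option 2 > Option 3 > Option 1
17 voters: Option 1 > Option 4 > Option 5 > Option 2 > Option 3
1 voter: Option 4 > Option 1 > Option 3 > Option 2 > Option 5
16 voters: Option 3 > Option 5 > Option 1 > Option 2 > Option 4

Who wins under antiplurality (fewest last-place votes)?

Option 2

Last-place votes: Option 1 13, Option 2 0, Option 3 17, Option 4 16, Option 5 12.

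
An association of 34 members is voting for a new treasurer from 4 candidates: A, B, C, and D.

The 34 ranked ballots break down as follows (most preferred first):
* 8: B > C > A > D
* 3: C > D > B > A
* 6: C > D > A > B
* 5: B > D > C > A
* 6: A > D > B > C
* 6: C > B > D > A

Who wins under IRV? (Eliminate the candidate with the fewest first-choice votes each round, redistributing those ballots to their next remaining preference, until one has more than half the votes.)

B

Round 1: A 6, B 13, C 15, D 0. D eliminated.
Round 2: A 6, B 13, C 15. A eliminated.
Round 3: B 19, C 15. B has a majority (≥18).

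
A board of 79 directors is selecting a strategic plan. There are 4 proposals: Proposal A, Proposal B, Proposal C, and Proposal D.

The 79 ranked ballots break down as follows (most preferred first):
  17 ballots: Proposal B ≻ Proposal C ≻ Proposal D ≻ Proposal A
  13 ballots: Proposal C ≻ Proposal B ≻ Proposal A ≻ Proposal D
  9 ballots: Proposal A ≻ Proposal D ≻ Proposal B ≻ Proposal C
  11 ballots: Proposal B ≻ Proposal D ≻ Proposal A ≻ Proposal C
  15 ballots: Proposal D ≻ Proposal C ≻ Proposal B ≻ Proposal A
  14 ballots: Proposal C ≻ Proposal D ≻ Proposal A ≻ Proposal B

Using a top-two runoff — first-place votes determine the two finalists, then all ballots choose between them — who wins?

Proposal C

Round 1 first-place votes: Proposal A 9, Proposal B 28, Proposal C 27, Proposal D 15. Proposal B and Proposal C advance.
Runoff: Proposal B is ranked above Proposal C on 37 ballots, Proposal C above Proposal B on 42.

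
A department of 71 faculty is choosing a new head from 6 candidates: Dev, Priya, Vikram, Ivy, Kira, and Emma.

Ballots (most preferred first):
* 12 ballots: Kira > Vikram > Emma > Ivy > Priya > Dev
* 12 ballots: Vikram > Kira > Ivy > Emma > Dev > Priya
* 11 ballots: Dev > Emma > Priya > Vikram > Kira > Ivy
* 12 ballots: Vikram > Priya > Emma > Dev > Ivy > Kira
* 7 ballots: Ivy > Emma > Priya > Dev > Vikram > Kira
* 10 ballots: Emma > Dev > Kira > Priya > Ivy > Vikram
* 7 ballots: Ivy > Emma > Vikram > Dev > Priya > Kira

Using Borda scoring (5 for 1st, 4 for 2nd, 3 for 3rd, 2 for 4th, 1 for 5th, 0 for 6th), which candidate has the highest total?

Dev: 12×0 + 12×1 + 11×5 + 12×2 + 7×2 + 10×4 + 7×2 = 159
Priya: 12×1 + 12×0 + 11×3 + 12×4 + 7×3 + 10×2 + 7×1 = 141
Vikram: 12×4 + 12×5 + 11×2 + 12×5 + 7×1 + 10×0 + 7×3 = 218
Ivy: 12×2 + 12×3 + 11×0 + 12×1 + 7×5 + 10×1 + 7×5 = 152
Kira: 12×5 + 12×4 + 11×1 + 12×0 + 7×0 + 10×3 + 7×0 = 149
Emma: 12×3 + 12×2 + 11×4 + 12×3 + 7×4 + 10×5 + 7×4 = 246

Emma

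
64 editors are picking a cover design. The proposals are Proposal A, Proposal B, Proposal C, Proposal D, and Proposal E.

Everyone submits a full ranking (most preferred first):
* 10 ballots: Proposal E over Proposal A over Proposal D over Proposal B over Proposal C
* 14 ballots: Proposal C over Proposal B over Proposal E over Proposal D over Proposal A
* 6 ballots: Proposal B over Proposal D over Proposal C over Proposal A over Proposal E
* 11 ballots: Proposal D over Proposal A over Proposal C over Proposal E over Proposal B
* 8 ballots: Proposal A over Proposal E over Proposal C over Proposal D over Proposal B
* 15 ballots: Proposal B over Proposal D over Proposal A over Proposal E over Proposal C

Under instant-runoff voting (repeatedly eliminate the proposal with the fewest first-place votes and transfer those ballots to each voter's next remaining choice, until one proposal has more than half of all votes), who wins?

Proposal C

Round 1: Proposal A 8, Proposal B 21, Proposal C 14, Proposal D 11, Proposal E 10. Proposal A eliminated.
Round 2: Proposal B 21, Proposal C 14, Proposal D 11, Proposal E 18. Proposal D eliminated.
Round 3: Proposal B 21, Proposal C 25, Proposal E 18. Proposal E eliminated.
Round 4: Proposal B 31, Proposal C 33. Proposal C has a majority (≥33).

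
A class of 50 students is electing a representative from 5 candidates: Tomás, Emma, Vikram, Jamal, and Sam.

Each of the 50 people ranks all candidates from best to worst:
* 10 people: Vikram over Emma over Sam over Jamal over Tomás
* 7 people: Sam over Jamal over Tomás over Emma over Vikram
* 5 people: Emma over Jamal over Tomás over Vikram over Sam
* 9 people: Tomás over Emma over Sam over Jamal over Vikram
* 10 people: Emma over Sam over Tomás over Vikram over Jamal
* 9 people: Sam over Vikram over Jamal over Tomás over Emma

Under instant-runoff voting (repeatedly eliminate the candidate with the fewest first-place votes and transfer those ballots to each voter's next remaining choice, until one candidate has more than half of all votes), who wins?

Round 1: Tomás 9, Emma 15, Vikram 10, Jamal 0, Sam 16. Jamal eliminated.
Round 2: Tomás 9, Emma 15, Vikram 10, Sam 16. Tomás eliminated.
Round 3: Emma 24, Vikram 10, Sam 16. Vikram eliminated.
Round 4: Emma 34, Sam 16. Emma has a majority (≥26).

Emma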